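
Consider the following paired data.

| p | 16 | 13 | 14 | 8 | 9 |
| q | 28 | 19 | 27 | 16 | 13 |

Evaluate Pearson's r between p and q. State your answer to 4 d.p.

n = 5, Σp = 60, Σq = 103, Σp² = 766, Σq² = 2299, Σpq = 1318
nΣpq − ΣpΣq = 6590 − 6180 = 410
nΣp² − (Σp)² = 3830 − 3600 = 230; nΣq² − (Σq)² = 11495 − 10609 = 886
r = 410 / √(230 × 886) = 410 / 451.4200 ≈ 0.9082

0.9082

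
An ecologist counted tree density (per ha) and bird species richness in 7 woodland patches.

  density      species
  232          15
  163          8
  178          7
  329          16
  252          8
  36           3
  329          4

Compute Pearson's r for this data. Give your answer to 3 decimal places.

n = 7, Σx = 1519, Σy = 61, Σx² = 393359, Σy² = 683, Σxy = 14734
nΣxy − ΣxΣy = 103138 − 92659 = 10479
nΣx² − (Σx)² = 2753513 − 2307361 = 446152; nΣy² − (Σy)² = 4781 − 3721 = 1060
r = 10479 / √(446152 × 1060) = 10479 / 21746.7496 ≈ 0.482

0.482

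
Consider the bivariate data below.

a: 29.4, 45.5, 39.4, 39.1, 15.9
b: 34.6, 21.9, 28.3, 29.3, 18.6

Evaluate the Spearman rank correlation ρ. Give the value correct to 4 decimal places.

0.0000

Rank a: 2, 5, 4, 3, 1
Rank b: 5, 2, 3, 4, 1
d = rank(a) − rank(b): -3, 3, 1, -1, 0; Σd² = 20
ρ = 1 − 6Σd² / [n(n²−1)] = 1 − 6×20 / (5×24) = 1 − 120/120 ≈ 0.0000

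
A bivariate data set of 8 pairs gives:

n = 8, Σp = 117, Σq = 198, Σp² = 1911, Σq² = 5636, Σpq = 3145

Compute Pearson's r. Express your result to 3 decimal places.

0.650

r = (nΣpq − ΣpΣq) / √[(nΣp² − (Σp)²)(nΣq² − (Σq)²)]
Numerator: 8×3145 − 117×198 = 1994
Denominator: √[(15288 − 13689)(45088 − 39204)] = √[1599 × 5884] = 3067.3304
r = 1994 / 3067.3304 ≈ 0.650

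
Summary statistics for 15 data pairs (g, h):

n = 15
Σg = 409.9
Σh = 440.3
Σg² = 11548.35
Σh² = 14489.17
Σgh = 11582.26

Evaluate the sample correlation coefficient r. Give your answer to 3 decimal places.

-0.610

r = (nΣgh − ΣgΣh) / √[(nΣg² − (Σg)²)(nΣh² − (Σh)²)]
Numerator: 15×11582.26 − 409.9×440.3 = -6745.07
Denominator: √[(173225.25 − 168018.01)(217337.55 − 193864.09)] = √[5207.24 × 23473.46] = 11055.8555
r = -6745.07 / 11055.8555 ≈ -0.610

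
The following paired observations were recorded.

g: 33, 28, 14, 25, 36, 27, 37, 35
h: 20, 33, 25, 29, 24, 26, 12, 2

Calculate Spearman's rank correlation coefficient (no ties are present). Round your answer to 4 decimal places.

Rank g: 5, 4, 1, 2, 7, 3, 8, 6
Rank h: 3, 8, 5, 7, 4, 6, 2, 1
d = rank(g) − rank(h): 2, -4, -4, -5, 3, -3, 6, 5; Σd² = 140
ρ = 1 − 6Σd² / [n(n²−1)] = 1 − 6×140 / (8×63) = 1 − 840/504 ≈ -0.6667

-0.6667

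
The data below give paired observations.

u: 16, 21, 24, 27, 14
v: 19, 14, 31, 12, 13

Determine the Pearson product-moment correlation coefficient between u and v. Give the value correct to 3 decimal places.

n = 5, Σu = 102, Σv = 89, Σu² = 2198, Σv² = 1831, Σuv = 1848
nΣuv − ΣuΣv = 9240 − 9078 = 162
nΣu² − (Σu)² = 10990 − 10404 = 586; nΣv² − (Σv)² = 9155 − 7921 = 1234
r = 162 / √(586 × 1234) = 162 / 850.3670 ≈ 0.191

0.191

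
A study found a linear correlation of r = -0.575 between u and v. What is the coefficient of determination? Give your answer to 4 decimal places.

0.3306

r² = (-0.575)² = 0.3306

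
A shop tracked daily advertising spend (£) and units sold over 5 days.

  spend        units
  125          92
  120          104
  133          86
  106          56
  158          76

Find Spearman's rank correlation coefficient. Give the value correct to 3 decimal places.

Rank spend: 3, 2, 4, 1, 5
Rank units: 4, 5, 3, 1, 2
d = rank(spend) − rank(units): -1, -3, 1, 0, 3; Σd² = 20
ρ = 1 − 6Σd² / [n(n²−1)] = 1 − 6×20 / (5×24) = 1 − 120/120 ≈ 0.000

0.000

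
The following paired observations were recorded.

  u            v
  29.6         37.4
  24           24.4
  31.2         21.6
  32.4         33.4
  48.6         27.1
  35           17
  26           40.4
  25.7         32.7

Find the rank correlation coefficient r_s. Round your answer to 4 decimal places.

-0.2857

Rank u: 4, 1, 5, 6, 8, 7, 3, 2
Rank v: 7, 3, 2, 6, 4, 1, 8, 5
d = rank(u) − rank(v): -3, -2, 3, 0, 4, 6, -5, -3; Σd² = 108
ρ = 1 − 6Σd² / [n(n²−1)] = 1 − 6×108 / (8×63) = 1 − 648/504 ≈ -0.2857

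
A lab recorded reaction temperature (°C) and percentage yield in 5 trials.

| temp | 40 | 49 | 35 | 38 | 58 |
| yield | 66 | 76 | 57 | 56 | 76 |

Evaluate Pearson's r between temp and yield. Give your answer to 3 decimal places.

n = 5, Σx = 220, Σy = 331, Σx² = 10034, Σy² = 22293, Σxy = 14895
nΣxy − ΣxΣy = 74475 − 72820 = 1655
nΣx² − (Σx)² = 50170 − 48400 = 1770; nΣy² − (Σy)² = 111465 − 109561 = 1904
r = 1655 / √(1770 × 1904) = 1655 / 1835.7778 ≈ 0.902

0.902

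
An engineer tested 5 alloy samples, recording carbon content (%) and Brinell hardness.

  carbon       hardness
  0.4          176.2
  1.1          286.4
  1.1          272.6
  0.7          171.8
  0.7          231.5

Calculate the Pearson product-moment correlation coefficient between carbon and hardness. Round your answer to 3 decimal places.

0.894

n = 5, Σx = 4, Σy = 1138.5, Σx² = 3.56, Σy² = 270489.65, Σxy = 967.69
nΣxy − ΣxΣy = 4838.45 − 4554 = 284.45
nΣx² − (Σx)² = 17.8 − 16 = 1.8; nΣy² − (Σy)² = 1352448.25 − 1296182.25 = 56266
r = 284.45 / √(1.8 × 56266) = 284.45 / 318.2433 ≈ 0.894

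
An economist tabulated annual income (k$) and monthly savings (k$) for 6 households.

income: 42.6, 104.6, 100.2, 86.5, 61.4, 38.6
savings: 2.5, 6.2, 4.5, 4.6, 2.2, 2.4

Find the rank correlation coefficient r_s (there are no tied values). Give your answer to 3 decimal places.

Rank income: 2, 6, 5, 4, 3, 1
Rank savings: 3, 6, 4, 5, 1, 2
d = rank(income) − rank(savings): -1, 0, 1, -1, 2, -1; Σd² = 8
ρ = 1 − 6Σd² / [n(n²−1)] = 1 − 6×8 / (6×35) = 1 − 48/210 ≈ 0.771

0.771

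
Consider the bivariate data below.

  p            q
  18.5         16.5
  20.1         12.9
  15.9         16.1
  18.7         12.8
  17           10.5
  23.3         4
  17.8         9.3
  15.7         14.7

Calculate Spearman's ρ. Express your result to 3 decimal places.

Rank p: 5, 7, 2, 6, 3, 8, 4, 1
Rank q: 8, 5, 7, 4, 3, 1, 2, 6
d = rank(p) − rank(q): -3, 2, -5, 2, 0, 7, 2, -5; Σd² = 120
ρ = 1 − 6Σd² / [n(n²−1)] = 1 − 6×120 / (8×63) = 1 − 720/504 ≈ -0.429

-0.429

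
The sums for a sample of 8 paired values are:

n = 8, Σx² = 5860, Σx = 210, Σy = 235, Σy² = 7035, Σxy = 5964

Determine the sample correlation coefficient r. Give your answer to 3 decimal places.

-0.956

r = (nΣxy − ΣxΣy) / √[(nΣx² − (Σx)²)(nΣy² − (Σy)²)]
Numerator: 8×5964 − 210×235 = -1638
Denominator: √[(46880 − 44100)(56280 − 55225)] = √[2780 × 1055] = 1712.5712
r = -1638 / 1712.5712 ≈ -0.956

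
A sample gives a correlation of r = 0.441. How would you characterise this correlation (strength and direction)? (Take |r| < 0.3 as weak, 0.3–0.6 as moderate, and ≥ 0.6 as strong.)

r = 0.441 > 0 so the relationship is positive.
|r| = 0.441, which falls in the moderate range.

moderate positive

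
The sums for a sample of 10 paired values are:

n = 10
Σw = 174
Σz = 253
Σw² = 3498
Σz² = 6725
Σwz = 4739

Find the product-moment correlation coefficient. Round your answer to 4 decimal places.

0.8626

r = (nΣwz − ΣwΣz) / √[(nΣw² − (Σw)²)(nΣz² − (Σz)²)]
Numerator: 10×4739 − 174×253 = 3368
Denominator: √[(34980 − 30276)(67250 − 64009)] = √[4704 × 3241] = 3904.5696
r = 3368 / 3904.5696 ≈ 0.8626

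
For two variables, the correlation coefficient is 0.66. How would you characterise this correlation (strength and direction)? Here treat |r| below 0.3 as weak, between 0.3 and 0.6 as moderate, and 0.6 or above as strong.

r = 0.66 > 0 so the relationship is positive.
|r| = 0.66, which falls in the strong range.

strong positive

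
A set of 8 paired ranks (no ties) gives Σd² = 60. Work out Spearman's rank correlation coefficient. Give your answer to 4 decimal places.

ρ = 1 − 6Σd² / [n(n²−1)] = 1 − 6×60 / (8×63)
  = 1 − 360/504 = 1 − 0.71429 ≈ 0.2857

0.2857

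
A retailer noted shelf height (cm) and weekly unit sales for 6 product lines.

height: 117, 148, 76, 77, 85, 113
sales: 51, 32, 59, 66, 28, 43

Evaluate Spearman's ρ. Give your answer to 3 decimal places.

Rank height: 5, 6, 1, 2, 3, 4
Rank sales: 4, 2, 5, 6, 1, 3
d = rank(height) − rank(sales): 1, 4, -4, -4, 2, 1; Σd² = 54
ρ = 1 − 6Σd² / [n(n²−1)] = 1 − 6×54 / (6×35) = 1 − 324/210 ≈ -0.543

-0.543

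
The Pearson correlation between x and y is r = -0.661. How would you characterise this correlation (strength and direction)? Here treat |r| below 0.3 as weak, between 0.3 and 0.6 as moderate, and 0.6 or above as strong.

strong negative

r = -0.661 < 0 so the relationship is negative.
|r| = 0.661, which falls in the strong range.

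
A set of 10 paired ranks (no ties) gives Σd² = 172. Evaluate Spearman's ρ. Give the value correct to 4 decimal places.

ρ = 1 − 6Σd² / [n(n²−1)] = 1 − 6×172 / (10×99)
  = 1 − 1032/990 = 1 − 1.04242 ≈ -0.0424

-0.0424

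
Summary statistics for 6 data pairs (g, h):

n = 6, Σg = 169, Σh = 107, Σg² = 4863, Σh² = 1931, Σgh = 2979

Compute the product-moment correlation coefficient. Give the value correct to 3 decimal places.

-0.719

r = (nΣgh − ΣgΣh) / √[(nΣg² − (Σg)²)(nΣh² − (Σh)²)]
Numerator: 6×2979 − 169×107 = -209
Denominator: √[(29178 − 28561)(11586 − 11449)] = √[617 × 137] = 290.7387
r = -209 / 290.7387 ≈ -0.719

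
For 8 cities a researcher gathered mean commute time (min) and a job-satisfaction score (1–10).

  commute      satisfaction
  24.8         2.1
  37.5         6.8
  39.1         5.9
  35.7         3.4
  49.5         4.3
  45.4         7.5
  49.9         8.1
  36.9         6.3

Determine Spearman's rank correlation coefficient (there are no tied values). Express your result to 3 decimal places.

Rank commute: 1, 4, 5, 2, 7, 6, 8, 3
Rank satisfaction: 1, 6, 4, 2, 3, 7, 8, 5
d = rank(commute) − rank(satisfaction): 0, -2, 1, 0, 4, -1, 0, -2; Σd² = 26
ρ = 1 − 6Σd² / [n(n²−1)] = 1 − 6×26 / (8×63) = 1 − 156/504 ≈ 0.690

0.690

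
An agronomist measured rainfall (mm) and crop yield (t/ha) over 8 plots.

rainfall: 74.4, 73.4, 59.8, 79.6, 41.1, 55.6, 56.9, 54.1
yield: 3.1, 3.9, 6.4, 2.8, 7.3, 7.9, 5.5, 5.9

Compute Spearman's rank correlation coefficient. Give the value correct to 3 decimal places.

Rank rainfall: 7, 6, 5, 8, 1, 3, 4, 2
Rank yield: 2, 3, 6, 1, 7, 8, 4, 5
d = rank(rainfall) − rank(yield): 5, 3, -1, 7, -6, -5, 0, -3; Σd² = 154
ρ = 1 − 6Σd² / [n(n²−1)] = 1 − 6×154 / (8×63) = 1 − 924/504 ≈ -0.833

-0.833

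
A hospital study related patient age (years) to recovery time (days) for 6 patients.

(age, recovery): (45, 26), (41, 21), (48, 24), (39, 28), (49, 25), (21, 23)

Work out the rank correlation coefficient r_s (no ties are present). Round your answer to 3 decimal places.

Rank age: 4, 3, 5, 2, 6, 1
Rank recovery: 5, 1, 3, 6, 4, 2
d = rank(age) − rank(recovery): -1, 2, 2, -4, 2, -1; Σd² = 30
ρ = 1 − 6Σd² / [n(n²−1)] = 1 − 6×30 / (6×35) = 1 − 180/210 ≈ 0.143

0.143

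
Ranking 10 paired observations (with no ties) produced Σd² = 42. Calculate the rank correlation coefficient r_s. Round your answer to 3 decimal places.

0.745

ρ = 1 − 6Σd² / [n(n²−1)] = 1 − 6×42 / (10×99)
  = 1 − 252/990 = 1 − 0.2545 ≈ 0.745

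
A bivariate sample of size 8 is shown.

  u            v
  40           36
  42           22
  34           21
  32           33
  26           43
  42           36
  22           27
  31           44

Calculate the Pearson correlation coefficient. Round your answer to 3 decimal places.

-0.193

n = 8, Σu = 269, Σv = 262, Σu² = 9429, Σv² = 9120, Σuv = 8722
nΣuv − ΣuΣv = 69776 − 70478 = -702
nΣu² − (Σu)² = 75432 − 72361 = 3071; nΣv² − (Σv)² = 72960 − 68644 = 4316
r = -702 / √(3071 × 4316) = -702 / 3640.6642 ≈ -0.193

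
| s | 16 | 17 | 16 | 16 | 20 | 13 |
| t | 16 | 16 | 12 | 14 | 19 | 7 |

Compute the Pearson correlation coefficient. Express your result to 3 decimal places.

0.921

n = 6, Σs = 98, Σt = 84, Σs² = 1626, Σt² = 1262, Σst = 1415
nΣst − ΣsΣt = 8490 − 8232 = 258
nΣs² − (Σs)² = 9756 − 9604 = 152; nΣt² − (Σt)² = 7572 − 7056 = 516
r = 258 / √(152 × 516) = 258 / 280.0571 ≈ 0.921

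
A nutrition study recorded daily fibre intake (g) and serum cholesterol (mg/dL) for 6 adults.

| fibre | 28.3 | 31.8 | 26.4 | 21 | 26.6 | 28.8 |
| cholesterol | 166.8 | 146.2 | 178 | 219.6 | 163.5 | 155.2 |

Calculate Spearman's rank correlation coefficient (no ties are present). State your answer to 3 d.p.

-0.943

Rank fibre: 4, 6, 2, 1, 3, 5
Rank cholesterol: 4, 1, 5, 6, 3, 2
d = rank(fibre) − rank(cholesterol): 0, 5, -3, -5, 0, 3; Σd² = 68
ρ = 1 − 6Σd² / [n(n²−1)] = 1 − 6×68 / (6×35) = 1 − 408/210 ≈ -0.943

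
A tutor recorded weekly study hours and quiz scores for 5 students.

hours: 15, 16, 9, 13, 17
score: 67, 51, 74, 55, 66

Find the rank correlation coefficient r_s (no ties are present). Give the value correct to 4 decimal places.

Rank hours: 3, 4, 1, 2, 5
Rank score: 4, 1, 5, 2, 3
d = rank(hours) − rank(score): -1, 3, -4, 0, 2; Σd² = 30
ρ = 1 − 6Σd² / [n(n²−1)] = 1 − 6×30 / (5×24) = 1 − 180/120 ≈ -0.5000

-0.5000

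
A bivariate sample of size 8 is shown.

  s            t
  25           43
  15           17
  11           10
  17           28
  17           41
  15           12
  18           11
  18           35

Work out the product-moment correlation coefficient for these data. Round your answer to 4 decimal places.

0.7080

n = 8, Σs = 136, Σt = 197, Σs² = 2422, Σt² = 6193, Σst = 3621
nΣst − ΣsΣt = 28968 − 26792 = 2176
nΣs² − (Σs)² = 19376 − 18496 = 880; nΣt² − (Σt)² = 49544 − 38809 = 10735
r = 2176 / √(880 × 10735) = 2176 / 3073.5647 ≈ 0.7080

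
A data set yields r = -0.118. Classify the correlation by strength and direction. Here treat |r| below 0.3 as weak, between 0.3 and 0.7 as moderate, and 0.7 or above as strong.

r = -0.118 < 0 so the relationship is negative.
|r| = 0.118, which falls in the weak range.

weak negative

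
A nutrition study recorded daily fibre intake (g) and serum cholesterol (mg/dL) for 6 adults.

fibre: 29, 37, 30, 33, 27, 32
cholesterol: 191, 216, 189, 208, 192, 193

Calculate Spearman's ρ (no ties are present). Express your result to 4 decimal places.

Rank fibre: 2, 6, 3, 5, 1, 4
Rank cholesterol: 2, 6, 1, 5, 3, 4
d = rank(fibre) − rank(cholesterol): 0, 0, 2, 0, -2, 0; Σd² = 8
ρ = 1 − 6Σd² / [n(n²−1)] = 1 − 6×8 / (6×35) = 1 − 48/210 ≈ 0.7714

0.7714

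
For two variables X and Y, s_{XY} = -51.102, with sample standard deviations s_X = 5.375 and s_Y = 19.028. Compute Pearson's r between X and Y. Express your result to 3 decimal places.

-0.500

r = Cov(X,Y) / (s_X · s_Y) = -51.102 / (5.375 × 19.028)
  = -51.102 / 102.2755 ≈ -0.500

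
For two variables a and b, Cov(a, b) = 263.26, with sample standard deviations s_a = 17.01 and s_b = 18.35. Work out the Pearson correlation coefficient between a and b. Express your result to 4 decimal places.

r = Cov(a,b) / (s_a · s_b) = 263.26 / (17.01 × 18.35)
  = 263.26 / 312.1335 ≈ 0.8434

0.8434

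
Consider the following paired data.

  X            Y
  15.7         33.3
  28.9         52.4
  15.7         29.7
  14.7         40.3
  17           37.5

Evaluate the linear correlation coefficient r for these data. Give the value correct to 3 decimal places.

n = 5, ΣX = 92, ΣY = 193.2, ΣX² = 1833.28, ΣY² = 7767.08, ΣXY = 3733.37
nΣXY − ΣXΣY = 18666.85 − 17774.4 = 892.45
nΣX² − (ΣX)² = 9166.4 − 8464 = 702.4; nΣY² − (ΣY)² = 38835.4 − 37326.24 = 1509.16
r = 892.45 / √(702.4 × 1509.16) = 892.45 / 1029.5795 ≈ 0.867

0.867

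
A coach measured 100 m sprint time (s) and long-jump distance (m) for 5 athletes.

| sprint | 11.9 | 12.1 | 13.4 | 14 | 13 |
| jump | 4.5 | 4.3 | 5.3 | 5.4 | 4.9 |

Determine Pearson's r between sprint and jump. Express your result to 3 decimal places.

0.959

n = 5, Σx = 64.4, Σy = 24.4, Σx² = 832.58, Σy² = 120, Σxy = 315.9
nΣxy − ΣxΣy = 1579.5 − 1571.36 = 8.14
nΣx² − (Σx)² = 4162.9 − 4147.36 = 15.54; nΣy² − (Σy)² = 600 − 595.36 = 4.64
r = 8.14 / √(15.54 × 4.64) = 8.14 / 8.4915 ≈ 0.959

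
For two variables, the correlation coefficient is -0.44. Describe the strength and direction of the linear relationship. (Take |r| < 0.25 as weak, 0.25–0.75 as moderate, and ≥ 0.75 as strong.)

r = -0.44 < 0 so the relationship is negative.
|r| = 0.44, which falls in the moderate range.

moderate negative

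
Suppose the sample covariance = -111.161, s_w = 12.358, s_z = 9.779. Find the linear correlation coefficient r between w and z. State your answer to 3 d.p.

r = Cov(w,z) / (s_w · s_z) = -111.161 / (12.358 × 9.779)
  = -111.161 / 120.8489 ≈ -0.920

-0.920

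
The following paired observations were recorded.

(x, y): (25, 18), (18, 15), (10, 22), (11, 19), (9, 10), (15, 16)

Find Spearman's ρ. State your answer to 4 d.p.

0.0286

Rank x: 6, 5, 2, 3, 1, 4
Rank y: 4, 2, 6, 5, 1, 3
d = rank(x) − rank(y): 2, 3, -4, -2, 0, 1; Σd² = 34
ρ = 1 − 6Σd² / [n(n²−1)] = 1 − 6×34 / (6×35) = 1 − 204/210 ≈ 0.0286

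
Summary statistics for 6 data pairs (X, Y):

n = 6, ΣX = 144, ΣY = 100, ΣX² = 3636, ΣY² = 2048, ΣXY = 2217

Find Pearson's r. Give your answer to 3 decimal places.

-0.698

r = (nΣXY − ΣXΣY) / √[(nΣX² − (ΣX)²)(nΣY² − (ΣY)²)]
Numerator: 6×2217 − 144×100 = -1098
Denominator: √[(21816 − 20736)(12288 − 10000)] = √[1080 × 2288] = 1571.9542
r = -1098 / 1571.9542 ≈ -0.698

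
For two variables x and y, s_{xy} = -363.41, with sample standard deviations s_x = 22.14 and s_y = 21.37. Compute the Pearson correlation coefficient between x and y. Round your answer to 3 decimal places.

r = Cov(x,y) / (s_x · s_y) = -363.41 / (22.14 × 21.37)
  = -363.41 / 473.1318 ≈ -0.768

-0.768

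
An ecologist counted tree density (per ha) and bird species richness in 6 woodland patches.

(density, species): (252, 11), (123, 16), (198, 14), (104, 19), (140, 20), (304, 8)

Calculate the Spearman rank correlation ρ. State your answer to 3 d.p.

-0.829

Rank density: 5, 2, 4, 1, 3, 6
Rank species: 2, 4, 3, 5, 6, 1
d = rank(density) − rank(species): 3, -2, 1, -4, -3, 5; Σd² = 64
ρ = 1 − 6Σd² / [n(n²−1)] = 1 − 6×64 / (6×35) = 1 − 384/210 ≈ -0.829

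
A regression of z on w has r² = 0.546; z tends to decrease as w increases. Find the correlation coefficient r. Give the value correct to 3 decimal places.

|r| = √0.546 = 0.739
The association is negative, so r = −0.739.

-0.739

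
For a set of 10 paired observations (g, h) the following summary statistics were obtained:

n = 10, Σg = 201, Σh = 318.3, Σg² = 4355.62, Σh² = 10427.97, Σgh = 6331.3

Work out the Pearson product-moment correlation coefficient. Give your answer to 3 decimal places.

-0.218

r = (nΣgh − ΣgΣh) / √[(nΣg² − (Σg)²)(nΣh² − (Σh)²)]
Numerator: 10×6331.3 − 201×318.3 = -665.3
Denominator: √[(43556.2 − 40401)(104279.7 − 101314.89)] = √[3155.2 × 2964.81] = 3058.5239
r = -665.3 / 3058.5239 ≈ -0.218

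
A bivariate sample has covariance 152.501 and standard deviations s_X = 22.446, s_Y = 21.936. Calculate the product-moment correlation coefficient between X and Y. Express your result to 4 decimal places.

r = Cov(X,Y) / (s_X · s_Y) = 152.501 / (22.446 × 21.936)
  = 152.501 / 492.3755 ≈ 0.3097

0.3097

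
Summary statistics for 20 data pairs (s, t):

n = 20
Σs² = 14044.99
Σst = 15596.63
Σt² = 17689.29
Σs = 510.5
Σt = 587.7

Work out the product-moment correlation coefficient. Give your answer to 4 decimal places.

r = (nΣst − ΣsΣt) / √[(nΣs² − (Σs)²)(nΣt² − (Σt)²)]
Numerator: 20×15596.63 − 510.5×587.7 = 11911.75
Denominator: √[(280899.8 − 260610.25)(353785.8 − 345391.29)] = √[20289.55 × 8394.51] = 13050.7023
r = 11911.75 / 13050.7023 ≈ 0.9127

0.9127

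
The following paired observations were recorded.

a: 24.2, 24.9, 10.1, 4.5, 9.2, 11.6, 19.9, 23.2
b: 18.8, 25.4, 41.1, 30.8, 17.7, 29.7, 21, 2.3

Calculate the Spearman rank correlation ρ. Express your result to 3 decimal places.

Rank a: 7, 8, 3, 1, 2, 4, 5, 6
Rank b: 3, 5, 8, 7, 2, 6, 4, 1
d = rank(a) − rank(b): 4, 3, -5, -6, 0, -2, 1, 5; Σd² = 116
ρ = 1 − 6Σd² / [n(n²−1)] = 1 − 6×116 / (8×63) = 1 − 696/504 ≈ -0.381

-0.381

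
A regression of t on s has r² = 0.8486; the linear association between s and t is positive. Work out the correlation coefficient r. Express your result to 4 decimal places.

0.9212

|r| = √0.8486 = 0.9212
The association is positive, so r = 0.9212.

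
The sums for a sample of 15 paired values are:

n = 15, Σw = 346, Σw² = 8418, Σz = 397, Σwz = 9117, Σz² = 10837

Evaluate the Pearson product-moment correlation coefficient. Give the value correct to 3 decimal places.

-0.107

r = (nΣwz − ΣwΣz) / √[(nΣw² − (Σw)²)(nΣz² − (Σz)²)]
Numerator: 15×9117 − 346×397 = -607
Denominator: √[(126270 − 119716)(162555 − 157609)] = √[6554 × 4946] = 5693.5124
r = -607 / 5693.5124 ≈ -0.107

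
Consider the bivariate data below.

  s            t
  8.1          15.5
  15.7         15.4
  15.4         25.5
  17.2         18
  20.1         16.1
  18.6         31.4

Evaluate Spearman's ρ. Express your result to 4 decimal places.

0.3143

Rank s: 1, 3, 2, 4, 6, 5
Rank t: 2, 1, 5, 4, 3, 6
d = rank(s) − rank(t): -1, 2, -3, 0, 3, -1; Σd² = 24
ρ = 1 − 6Σd² / [n(n²−1)] = 1 − 6×24 / (6×35) = 1 − 144/210 ≈ 0.3143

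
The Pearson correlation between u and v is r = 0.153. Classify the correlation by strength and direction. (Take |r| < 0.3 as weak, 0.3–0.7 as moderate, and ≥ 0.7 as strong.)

r = 0.153 > 0 so the relationship is positive.
|r| = 0.153, which falls in the weak range.

weak positive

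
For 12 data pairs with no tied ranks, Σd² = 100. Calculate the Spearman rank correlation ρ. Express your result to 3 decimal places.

ρ = 1 − 6Σd² / [n(n²−1)] = 1 − 6×100 / (12×143)
  = 1 − 600/1716 = 1 − 0.3497 ≈ 0.650

0.650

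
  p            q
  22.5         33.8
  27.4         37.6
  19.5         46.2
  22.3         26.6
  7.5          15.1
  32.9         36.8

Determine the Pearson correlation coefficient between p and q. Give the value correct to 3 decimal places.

0.638

n = 6, Σp = 132.1, Σq = 196.1, Σp² = 3273.21, Σq² = 6980.45, Σpq = 4608.79
nΣpq − ΣpΣq = 27652.74 − 25904.81 = 1747.93
nΣp² − (Σp)² = 19639.26 − 17450.41 = 2188.85; nΣq² − (Σq)² = 41882.7 − 38455.21 = 3427.49
r = 1747.93 / √(2188.85 × 3427.49) = 1747.93 / 2739.0256 ≈ 0.638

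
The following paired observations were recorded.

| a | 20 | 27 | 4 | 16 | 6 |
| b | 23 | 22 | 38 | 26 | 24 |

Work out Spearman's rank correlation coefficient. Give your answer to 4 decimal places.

Rank a: 4, 5, 1, 3, 2
Rank b: 2, 1, 5, 4, 3
d = rank(a) − rank(b): 2, 4, -4, -1, -1; Σd² = 38
ρ = 1 − 6Σd² / [n(n²−1)] = 1 − 6×38 / (5×24) = 1 − 228/120 ≈ -0.9000

-0.9000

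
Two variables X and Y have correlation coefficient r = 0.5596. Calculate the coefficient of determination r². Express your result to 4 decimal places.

0.3132

r² = (0.5596)² = 0.3132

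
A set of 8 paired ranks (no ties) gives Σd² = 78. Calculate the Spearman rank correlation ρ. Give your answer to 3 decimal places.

0.071

ρ = 1 − 6Σd² / [n(n²−1)] = 1 − 6×78 / (8×63)
  = 1 − 468/504 = 1 − 0.9286 ≈ 0.071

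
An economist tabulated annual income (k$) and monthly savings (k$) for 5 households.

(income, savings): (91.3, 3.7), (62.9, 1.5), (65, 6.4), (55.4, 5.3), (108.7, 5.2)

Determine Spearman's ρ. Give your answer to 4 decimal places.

-0.1000

Rank income: 4, 2, 3, 1, 5
Rank savings: 2, 1, 5, 4, 3
d = rank(income) − rank(savings): 2, 1, -2, -3, 2; Σd² = 22
ρ = 1 − 6Σd² / [n(n²−1)] = 1 − 6×22 / (5×24) = 1 − 132/120 ≈ -0.1000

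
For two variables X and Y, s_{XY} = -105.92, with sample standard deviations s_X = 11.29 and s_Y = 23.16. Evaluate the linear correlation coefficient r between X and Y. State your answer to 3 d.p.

r = Cov(X,Y) / (s_X · s_Y) = -105.92 / (11.29 × 23.16)
  = -105.92 / 261.4764 ≈ -0.405

-0.405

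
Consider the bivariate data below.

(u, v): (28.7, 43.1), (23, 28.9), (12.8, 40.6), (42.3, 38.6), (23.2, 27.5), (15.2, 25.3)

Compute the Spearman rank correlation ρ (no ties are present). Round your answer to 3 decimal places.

0.257

Rank u: 5, 3, 1, 6, 4, 2
Rank v: 6, 3, 5, 4, 2, 1
d = rank(u) − rank(v): -1, 0, -4, 2, 2, 1; Σd² = 26
ρ = 1 − 6Σd² / [n(n²−1)] = 1 − 6×26 / (6×35) = 1 − 156/210 ≈ 0.257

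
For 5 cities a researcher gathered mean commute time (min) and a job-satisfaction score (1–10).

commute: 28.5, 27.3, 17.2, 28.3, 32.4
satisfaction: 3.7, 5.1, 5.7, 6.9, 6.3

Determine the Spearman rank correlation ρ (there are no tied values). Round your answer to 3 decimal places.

Rank commute: 4, 2, 1, 3, 5
Rank satisfaction: 1, 2, 3, 5, 4
d = rank(commute) − rank(satisfaction): 3, 0, -2, -2, 1; Σd² = 18
ρ = 1 − 6Σd² / [n(n²−1)] = 1 − 6×18 / (5×24) = 1 − 108/120 ≈ 0.100

0.100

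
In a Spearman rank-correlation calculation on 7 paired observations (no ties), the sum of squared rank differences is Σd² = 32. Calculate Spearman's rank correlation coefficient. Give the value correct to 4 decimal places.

0.4286

ρ = 1 − 6Σd² / [n(n²−1)] = 1 − 6×32 / (7×48)
  = 1 − 192/336 = 1 − 0.57143 ≈ 0.4286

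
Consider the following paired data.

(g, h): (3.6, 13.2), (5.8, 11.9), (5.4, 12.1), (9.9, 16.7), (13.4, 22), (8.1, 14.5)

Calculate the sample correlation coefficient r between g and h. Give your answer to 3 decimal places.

n = 6, Σg = 46.2, Σh = 90.4, Σg² = 418.94, Σh² = 1435.4, Σgh = 759.46
nΣgh − ΣgΣh = 4556.76 − 4176.48 = 380.28
nΣg² − (Σg)² = 2513.64 − 2134.44 = 379.2; nΣh² − (Σh)² = 8612.4 − 8172.16 = 440.24
r = 380.28 / √(379.2 × 440.24) = 380.28 / 408.5817 ≈ 0.931

0.931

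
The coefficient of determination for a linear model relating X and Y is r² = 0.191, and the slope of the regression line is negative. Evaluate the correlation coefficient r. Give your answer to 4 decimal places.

|r| = √0.191 = 0.4370
The association is negative, so r = −0.4370.

-0.4370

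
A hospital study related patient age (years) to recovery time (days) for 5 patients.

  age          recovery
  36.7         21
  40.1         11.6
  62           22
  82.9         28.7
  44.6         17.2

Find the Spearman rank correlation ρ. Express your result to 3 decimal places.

Rank age: 1, 2, 4, 5, 3
Rank recovery: 3, 1, 4, 5, 2
d = rank(age) − rank(recovery): -2, 1, 0, 0, 1; Σd² = 6
ρ = 1 − 6Σd² / [n(n²−1)] = 1 − 6×6 / (5×24) = 1 − 36/120 ≈ 0.700

0.700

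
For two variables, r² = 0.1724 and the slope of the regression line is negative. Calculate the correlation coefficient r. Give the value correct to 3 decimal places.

|r| = √0.1724 = 0.415
The association is negative, so r = −0.415.

-0.415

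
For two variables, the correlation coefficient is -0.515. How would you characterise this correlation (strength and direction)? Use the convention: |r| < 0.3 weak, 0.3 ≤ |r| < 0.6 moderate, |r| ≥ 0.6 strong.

r = -0.515 < 0 so the relationship is negative.
|r| = 0.515, which falls in the moderate range.

moderate negative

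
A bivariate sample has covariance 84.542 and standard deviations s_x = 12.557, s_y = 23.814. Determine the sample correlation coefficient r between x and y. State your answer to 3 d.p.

r = Cov(x,y) / (s_x · s_y) = 84.542 / (12.557 × 23.814)
  = 84.542 / 299.0324 ≈ 0.283

0.283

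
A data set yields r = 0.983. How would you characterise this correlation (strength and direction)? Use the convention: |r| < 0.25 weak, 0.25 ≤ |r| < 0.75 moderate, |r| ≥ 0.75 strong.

r = 0.983 > 0 so the relationship is positive.
|r| = 0.983, which falls in the strong range.

strong positive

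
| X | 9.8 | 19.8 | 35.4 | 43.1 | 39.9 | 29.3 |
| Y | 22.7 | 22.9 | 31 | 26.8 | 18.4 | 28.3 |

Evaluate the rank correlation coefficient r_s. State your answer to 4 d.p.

0.1429

Rank X: 1, 2, 4, 6, 5, 3
Rank Y: 2, 3, 6, 4, 1, 5
d = rank(X) − rank(Y): -1, -1, -2, 2, 4, -2; Σd² = 30
ρ = 1 − 6Σd² / [n(n²−1)] = 1 − 6×30 / (6×35) = 1 − 180/210 ≈ 0.1429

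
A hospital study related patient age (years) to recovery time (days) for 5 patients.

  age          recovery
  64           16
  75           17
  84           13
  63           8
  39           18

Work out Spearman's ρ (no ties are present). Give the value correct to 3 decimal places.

Rank age: 3, 4, 5, 2, 1
Rank recovery: 3, 4, 2, 1, 5
d = rank(age) − rank(recovery): 0, 0, 3, 1, -4; Σd² = 26
ρ = 1 − 6Σd² / [n(n²−1)] = 1 − 6×26 / (5×24) = 1 − 156/120 ≈ -0.300

-0.300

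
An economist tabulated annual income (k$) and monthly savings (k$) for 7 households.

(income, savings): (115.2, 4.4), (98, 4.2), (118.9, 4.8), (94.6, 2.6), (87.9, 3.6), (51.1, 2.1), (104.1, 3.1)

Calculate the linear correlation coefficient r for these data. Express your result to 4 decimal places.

n = 7, Σx = 669.8, Σy = 24.8, Σx² = 67135.84, Σy² = 93.78, Σxy = 2481.62
nΣxy − ΣxΣy = 17371.34 − 16611.04 = 760.3
nΣx² − (Σx)² = 469950.88 − 448632.04 = 21318.84; nΣy² − (Σy)² = 656.46 − 615.04 = 41.42
r = 760.3 / √(21318.84 × 41.42) = 760.3 / 939.6948 ≈ 0.8091

0.8091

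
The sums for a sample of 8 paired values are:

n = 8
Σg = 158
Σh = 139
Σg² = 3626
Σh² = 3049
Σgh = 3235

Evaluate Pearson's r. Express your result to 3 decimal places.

0.865

r = (nΣgh − ΣgΣh) / √[(nΣg² − (Σg)²)(nΣh² − (Σh)²)]
Numerator: 8×3235 − 158×139 = 3918
Denominator: √[(29008 − 24964)(24392 − 19321)] = √[4044 × 5071] = 4528.4792
r = 3918 / 4528.4792 ≈ 0.865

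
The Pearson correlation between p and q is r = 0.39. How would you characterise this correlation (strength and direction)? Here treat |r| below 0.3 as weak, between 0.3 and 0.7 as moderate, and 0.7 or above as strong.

r = 0.39 > 0 so the relationship is positive.
|r| = 0.39, which falls in the moderate range.

moderate positive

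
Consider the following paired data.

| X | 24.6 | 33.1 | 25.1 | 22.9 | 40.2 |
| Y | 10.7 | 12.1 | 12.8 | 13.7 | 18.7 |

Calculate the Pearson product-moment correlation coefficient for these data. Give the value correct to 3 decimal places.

n = 5, ΣX = 145.9, ΣY = 68, ΣX² = 4471.23, ΣY² = 962.12, ΣXY = 2050.48
nΣXY − ΣXΣY = 10252.4 − 9921.2 = 331.2
nΣX² − (ΣX)² = 22356.15 − 21286.81 = 1069.34; nΣY² − (ΣY)² = 4810.6 − 4624 = 186.6
r = 331.2 / √(1069.34 × 186.6) = 331.2 / 446.6977 ≈ 0.741

0.741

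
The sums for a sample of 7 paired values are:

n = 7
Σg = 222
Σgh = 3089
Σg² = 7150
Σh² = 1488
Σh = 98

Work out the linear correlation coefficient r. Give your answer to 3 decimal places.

-0.169

r = (nΣgh − ΣgΣh) / √[(nΣg² − (Σg)²)(nΣh² − (Σh)²)]
Numerator: 7×3089 − 222×98 = -133
Denominator: √[(50050 − 49284)(10416 − 9604)] = √[766 × 812] = 788.6647
r = -133 / 788.6647 ≈ -0.169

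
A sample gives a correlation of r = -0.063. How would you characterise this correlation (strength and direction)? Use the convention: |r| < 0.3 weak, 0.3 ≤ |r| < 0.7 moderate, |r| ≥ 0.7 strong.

weak negative

r = -0.063 < 0 so the relationship is negative.
|r| = 0.063, which falls in the weak range.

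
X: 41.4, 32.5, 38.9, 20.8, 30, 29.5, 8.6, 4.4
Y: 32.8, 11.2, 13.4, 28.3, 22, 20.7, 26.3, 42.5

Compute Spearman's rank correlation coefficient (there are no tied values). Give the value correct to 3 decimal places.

-0.429

Rank X: 8, 6, 7, 3, 5, 4, 2, 1
Rank Y: 7, 1, 2, 6, 4, 3, 5, 8
d = rank(X) − rank(Y): 1, 5, 5, -3, 1, 1, -3, -7; Σd² = 120
ρ = 1 − 6Σd² / [n(n²−1)] = 1 − 6×120 / (8×63) = 1 − 720/504 ≈ -0.429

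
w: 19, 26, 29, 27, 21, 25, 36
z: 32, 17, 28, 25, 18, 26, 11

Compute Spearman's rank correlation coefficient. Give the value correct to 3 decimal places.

-0.464

Rank w: 1, 4, 6, 5, 2, 3, 7
Rank z: 7, 2, 6, 4, 3, 5, 1
d = rank(w) − rank(z): -6, 2, 0, 1, -1, -2, 6; Σd² = 82
ρ = 1 − 6Σd² / [n(n²−1)] = 1 − 6×82 / (7×48) = 1 − 492/336 ≈ -0.464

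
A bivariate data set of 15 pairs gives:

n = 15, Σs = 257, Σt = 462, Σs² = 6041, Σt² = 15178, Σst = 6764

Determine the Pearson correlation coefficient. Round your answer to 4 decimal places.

-0.9240

r = (nΣst − ΣsΣt) / √[(nΣs² − (Σs)²)(nΣt² − (Σt)²)]
Numerator: 15×6764 − 257×462 = -17274
Denominator: √[(90615 − 66049)(227670 − 213444)] = √[24566 × 14226] = 18694.2750
r = -17274 / 18694.2750 ≈ -0.9240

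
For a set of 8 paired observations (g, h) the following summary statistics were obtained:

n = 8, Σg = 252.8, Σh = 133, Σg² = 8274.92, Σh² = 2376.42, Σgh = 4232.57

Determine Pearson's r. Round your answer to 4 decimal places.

r = (nΣgh − ΣgΣh) / √[(nΣg² − (Σg)²)(nΣh² − (Σh)²)]
Numerator: 8×4232.57 − 252.8×133 = 238.16
Denominator: √[(66199.36 − 63907.84)(19011.36 − 17689)] = √[2291.52 × 1322.36] = 1740.7511
r = 238.16 / 1740.7511 ≈ 0.1368

0.1368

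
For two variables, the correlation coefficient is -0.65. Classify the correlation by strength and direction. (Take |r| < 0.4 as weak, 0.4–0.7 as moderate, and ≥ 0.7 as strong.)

r = -0.65 < 0 so the relationship is negative.
|r| = 0.65, which falls in the moderate range.

moderate negative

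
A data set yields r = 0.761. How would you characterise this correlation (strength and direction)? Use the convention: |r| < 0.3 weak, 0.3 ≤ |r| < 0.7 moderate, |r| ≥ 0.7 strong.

strong positive

r = 0.761 > 0 so the relationship is positive.
|r| = 0.761, which falls in the strong range.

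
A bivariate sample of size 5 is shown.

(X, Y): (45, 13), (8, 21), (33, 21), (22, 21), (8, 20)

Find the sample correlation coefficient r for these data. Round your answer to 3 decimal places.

-0.708

n = 5, ΣX = 116, ΣY = 96, ΣX² = 3726, ΣY² = 1892, ΣXY = 2068
nΣXY − ΣXΣY = 10340 − 11136 = -796
nΣX² − (ΣX)² = 18630 − 13456 = 5174; nΣY² − (ΣY)² = 9460 − 9216 = 244
r = -796 / √(5174 × 244) = -796 / 1123.5907 ≈ -0.708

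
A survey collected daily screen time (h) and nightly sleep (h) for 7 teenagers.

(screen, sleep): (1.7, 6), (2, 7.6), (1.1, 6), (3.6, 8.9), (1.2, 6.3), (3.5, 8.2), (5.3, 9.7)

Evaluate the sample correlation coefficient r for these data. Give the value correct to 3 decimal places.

0.953

n = 7, Σx = 18.4, Σy = 52.7, Σx² = 62.84, Σy² = 409.99, Σxy = 151.71
nΣxy − ΣxΣy = 1061.97 − 969.68 = 92.29
nΣx² − (Σx)² = 439.88 − 338.56 = 101.32; nΣy² − (Σy)² = 2869.93 − 2777.29 = 92.64
r = 92.29 / √(101.32 × 92.64) = 92.29 / 96.8828 ≈ 0.953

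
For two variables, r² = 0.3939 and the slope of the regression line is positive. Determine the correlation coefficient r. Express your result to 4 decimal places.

0.6276

|r| = √0.3939 = 0.6276
The association is positive, so r = 0.6276.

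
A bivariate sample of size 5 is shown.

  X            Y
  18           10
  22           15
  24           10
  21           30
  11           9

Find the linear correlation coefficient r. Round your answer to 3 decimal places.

0.326

n = 5, ΣX = 96, ΣY = 74, ΣX² = 1946, ΣY² = 1406, ΣXY = 1479
nΣXY − ΣXΣY = 7395 − 7104 = 291
nΣX² − (ΣX)² = 9730 − 9216 = 514; nΣY² − (ΣY)² = 7030 − 5476 = 1554
r = 291 / √(514 × 1554) = 291 / 893.7315 ≈ 0.326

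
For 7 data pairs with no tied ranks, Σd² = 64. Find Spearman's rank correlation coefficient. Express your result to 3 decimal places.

ρ = 1 − 6Σd² / [n(n²−1)] = 1 − 6×64 / (7×48)
  = 1 − 384/336 = 1 − 1.1429 ≈ -0.143

-0.143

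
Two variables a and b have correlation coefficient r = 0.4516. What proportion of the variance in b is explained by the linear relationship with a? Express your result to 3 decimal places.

r² = (0.4516)² = 0.204

0.204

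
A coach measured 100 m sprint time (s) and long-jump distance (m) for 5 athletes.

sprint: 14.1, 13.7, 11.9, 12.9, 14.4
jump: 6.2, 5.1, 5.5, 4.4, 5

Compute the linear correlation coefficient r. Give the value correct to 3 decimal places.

0.156

n = 5, Σx = 67, Σy = 26.2, Σx² = 901.88, Σy² = 139.06, Σxy = 351.5
nΣxy − ΣxΣy = 1757.5 − 1755.4 = 2.1
nΣx² − (Σx)² = 4509.4 − 4489 = 20.4; nΣy² − (Σy)² = 695.3 − 686.44 = 8.86
r = 2.1 / √(20.4 × 8.86) = 2.1 / 13.4441 ≈ 0.156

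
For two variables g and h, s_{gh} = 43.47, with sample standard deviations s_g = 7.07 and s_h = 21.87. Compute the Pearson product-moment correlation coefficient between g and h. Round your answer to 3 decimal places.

r = Cov(g,h) / (s_g · s_h) = 43.47 / (7.07 × 21.87)
  = 43.47 / 154.6209 ≈ 0.281

0.281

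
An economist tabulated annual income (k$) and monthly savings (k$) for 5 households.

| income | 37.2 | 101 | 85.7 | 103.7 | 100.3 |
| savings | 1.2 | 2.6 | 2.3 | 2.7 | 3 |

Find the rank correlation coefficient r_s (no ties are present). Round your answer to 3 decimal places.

Rank income: 1, 4, 2, 5, 3
Rank savings: 1, 3, 2, 4, 5
d = rank(income) − rank(savings): 0, 1, 0, 1, -2; Σd² = 6
ρ = 1 − 6Σd² / [n(n²−1)] = 1 − 6×6 / (5×24) = 1 − 36/120 ≈ 0.700

0.700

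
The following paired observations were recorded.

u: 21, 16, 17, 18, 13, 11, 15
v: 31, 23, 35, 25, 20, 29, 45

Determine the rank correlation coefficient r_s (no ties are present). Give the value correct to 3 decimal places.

0.214

Rank u: 7, 4, 5, 6, 2, 1, 3
Rank v: 5, 2, 6, 3, 1, 4, 7
d = rank(u) − rank(v): 2, 2, -1, 3, 1, -3, -4; Σd² = 44
ρ = 1 − 6Σd² / [n(n²−1)] = 1 − 6×44 / (7×48) = 1 − 264/336 ≈ 0.214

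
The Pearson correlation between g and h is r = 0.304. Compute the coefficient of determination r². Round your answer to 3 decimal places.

r² = (0.304)² = 0.092

0.092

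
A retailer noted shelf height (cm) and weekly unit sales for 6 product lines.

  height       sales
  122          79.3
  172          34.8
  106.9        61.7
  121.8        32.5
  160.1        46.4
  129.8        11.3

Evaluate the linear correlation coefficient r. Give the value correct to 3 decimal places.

-0.305

n = 6, Σx = 812.6, Σy = 266, Σx² = 113210.9, Σy² = 14643.32, Σxy = 35109.81
nΣxy − ΣxΣy = 210658.86 − 216151.6 = -5492.74
nΣx² − (Σx)² = 679265.4 − 660318.76 = 18946.64; nΣy² − (Σy)² = 87859.92 − 70756 = 17103.92
r = -5492.74 / √(18946.64 × 17103.92) = -5492.74 / 18001.7170 ≈ -0.305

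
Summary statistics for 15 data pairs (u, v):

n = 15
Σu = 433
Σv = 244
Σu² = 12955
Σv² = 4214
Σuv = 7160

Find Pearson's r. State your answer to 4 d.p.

r = (nΣuv − ΣuΣv) / √[(nΣu² − (Σu)²)(nΣv² − (Σv)²)]
Numerator: 15×7160 − 433×244 = 1748
Denominator: √[(194325 − 187489)(63210 − 59536)] = √[6836 × 3674] = 5011.5331
r = 1748 / 5011.5331 ≈ 0.3488

0.3488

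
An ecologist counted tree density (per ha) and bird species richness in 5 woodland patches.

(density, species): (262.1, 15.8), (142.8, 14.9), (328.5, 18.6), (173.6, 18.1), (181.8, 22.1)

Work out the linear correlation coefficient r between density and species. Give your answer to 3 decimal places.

n = 5, Σx = 1088.8, Σy = 89.5, Σx² = 260188.7, Σy² = 1633.63, Σxy = 19538.94
nΣxy − ΣxΣy = 97694.7 − 97447.6 = 247.1
nΣx² − (Σx)² = 1300943.5 − 1185485.44 = 115458.06; nΣy² − (Σy)² = 8168.15 − 8010.25 = 157.9
r = 247.1 / √(115458.06 × 157.9) = 247.1 / 4269.7573 ≈ 0.058

0.058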